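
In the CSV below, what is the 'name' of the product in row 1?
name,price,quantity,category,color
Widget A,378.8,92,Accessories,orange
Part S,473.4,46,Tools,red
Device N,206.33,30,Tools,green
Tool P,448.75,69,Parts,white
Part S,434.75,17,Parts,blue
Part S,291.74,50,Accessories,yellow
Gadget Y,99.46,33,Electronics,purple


Query: Row 1 ('Widget A'), column 'name'
Value: Widget A

Widget A


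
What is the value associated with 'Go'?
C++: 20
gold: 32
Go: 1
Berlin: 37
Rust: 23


Looking up key 'Go'
Value: 1

1


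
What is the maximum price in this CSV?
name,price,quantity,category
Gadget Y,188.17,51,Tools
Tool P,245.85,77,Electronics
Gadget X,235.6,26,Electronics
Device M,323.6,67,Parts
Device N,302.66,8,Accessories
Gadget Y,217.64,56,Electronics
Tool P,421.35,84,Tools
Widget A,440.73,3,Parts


Computing maximum price:
Values: [188.17, 245.85, 235.6, 323.6, 302.66, 217.64, 421.35, 440.73]
Max = 440.73

440.73


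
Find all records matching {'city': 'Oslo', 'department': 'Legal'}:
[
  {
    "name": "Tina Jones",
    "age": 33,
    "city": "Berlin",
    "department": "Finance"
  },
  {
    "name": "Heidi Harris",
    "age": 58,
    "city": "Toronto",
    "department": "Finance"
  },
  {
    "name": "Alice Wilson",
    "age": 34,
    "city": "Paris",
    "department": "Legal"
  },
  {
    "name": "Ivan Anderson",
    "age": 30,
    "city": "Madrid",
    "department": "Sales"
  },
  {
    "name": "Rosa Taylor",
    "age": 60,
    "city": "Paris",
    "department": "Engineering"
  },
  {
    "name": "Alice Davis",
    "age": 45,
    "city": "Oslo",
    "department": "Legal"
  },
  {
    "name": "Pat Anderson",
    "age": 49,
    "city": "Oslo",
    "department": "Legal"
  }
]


Search criteria: {'city': 'Oslo', 'department': 'Legal'}

Checking 7 records:
  Tina Jones: {city: Berlin, department: Finance}
  Heidi Harris: {city: Toronto, department: Finance}
  Alice Wilson: {city: Paris, department: Legal}
  Ivan Anderson: {city: Madrid, department: Sales}
  Rosa Taylor: {city: Paris, department: Engineering}
  Alice Davis: {city: Oslo, department: Legal} <-- MATCH
  Pat Anderson: {city: Oslo, department: Legal} <-- MATCH

Matches: ["Alice Davis", "Pat Anderson"]

["Alice Davis", "Pat Anderson"]


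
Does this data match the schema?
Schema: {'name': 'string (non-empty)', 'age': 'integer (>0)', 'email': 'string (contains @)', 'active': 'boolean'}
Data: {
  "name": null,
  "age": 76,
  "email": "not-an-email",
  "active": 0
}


Validating each field against schema:
  name: FAIL (null is not a string)
  age: OK (positive integer)
  email: FAIL ("not-an-email" does not contain @)
  active: FAIL (0 is not a boolean)

Result: INVALID (3 errors: name, email, active)

INVALID (3 errors: name, email, active)


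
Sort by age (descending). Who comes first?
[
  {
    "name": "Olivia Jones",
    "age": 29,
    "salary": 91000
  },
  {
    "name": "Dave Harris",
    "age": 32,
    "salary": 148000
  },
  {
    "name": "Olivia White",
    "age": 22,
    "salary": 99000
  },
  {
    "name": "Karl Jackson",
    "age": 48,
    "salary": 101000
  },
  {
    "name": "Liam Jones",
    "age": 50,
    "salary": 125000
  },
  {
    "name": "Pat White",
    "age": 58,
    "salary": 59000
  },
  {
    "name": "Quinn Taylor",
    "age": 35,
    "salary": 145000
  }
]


Sort by: age (descending)

Sorted order:
  1. Pat White (age = 58)
  2. Liam Jones (age = 50)
  3. Karl Jackson (age = 48)
  4. Quinn Taylor (age = 35)
  5. Dave Harris (age = 32)
  6. Olivia Jones (age = 29)
  7. Olivia White (age = 22)

First: Pat White

Pat White


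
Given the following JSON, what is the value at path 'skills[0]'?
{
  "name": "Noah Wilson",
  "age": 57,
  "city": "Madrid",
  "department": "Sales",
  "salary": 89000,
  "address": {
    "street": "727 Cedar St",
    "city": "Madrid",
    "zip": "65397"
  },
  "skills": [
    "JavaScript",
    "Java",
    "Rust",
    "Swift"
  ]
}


Query: skills[0]
Path: skills -> first element
Value: JavaScript

JavaScript


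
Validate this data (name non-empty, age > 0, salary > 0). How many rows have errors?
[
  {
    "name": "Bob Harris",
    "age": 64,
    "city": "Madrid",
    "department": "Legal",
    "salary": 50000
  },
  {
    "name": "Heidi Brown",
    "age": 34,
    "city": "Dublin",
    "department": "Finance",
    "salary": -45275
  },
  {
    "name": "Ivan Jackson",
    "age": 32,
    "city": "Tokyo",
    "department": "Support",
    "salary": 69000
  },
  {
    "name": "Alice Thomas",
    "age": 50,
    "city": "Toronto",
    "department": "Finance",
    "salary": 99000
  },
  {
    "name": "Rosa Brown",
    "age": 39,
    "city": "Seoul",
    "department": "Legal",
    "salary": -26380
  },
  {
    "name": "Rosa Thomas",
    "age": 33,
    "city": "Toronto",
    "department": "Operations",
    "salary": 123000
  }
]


Validating 6 records:
Rules: name non-empty, age > 0, salary > 0

  Row 1 (Bob Harris): OK
  Row 2 (Heidi Brown): negative salary: -45275
  Row 3 (Ivan Jackson): OK
  Row 4 (Alice Thomas): OK
  Row 5 (Rosa Brown): negative salary: -26380
  Row 6 (Rosa Thomas): OK

Total errors: 2

2 errors


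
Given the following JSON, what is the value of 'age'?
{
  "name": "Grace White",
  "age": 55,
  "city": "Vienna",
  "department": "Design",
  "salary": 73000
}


Looking up field 'age'
Value: 55

55


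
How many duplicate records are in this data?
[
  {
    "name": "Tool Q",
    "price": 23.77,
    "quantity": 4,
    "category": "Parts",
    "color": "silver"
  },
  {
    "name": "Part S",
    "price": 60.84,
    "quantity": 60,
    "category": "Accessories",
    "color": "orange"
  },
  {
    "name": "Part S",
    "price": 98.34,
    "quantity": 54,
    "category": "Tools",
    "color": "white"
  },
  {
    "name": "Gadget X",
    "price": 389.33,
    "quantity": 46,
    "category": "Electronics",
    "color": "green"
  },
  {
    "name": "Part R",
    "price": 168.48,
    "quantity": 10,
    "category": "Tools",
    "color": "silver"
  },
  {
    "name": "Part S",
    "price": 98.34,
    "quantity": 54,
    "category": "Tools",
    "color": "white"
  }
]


Checking 6 records for duplicates:

  Row 1: Tool Q ($23.77, qty 4)
  Row 2: Part S ($60.84, qty 60)
  Row 3: Part S ($98.34, qty 54)
  Row 4: Gadget X ($389.33, qty 46)
  Row 5: Part R ($168.48, qty 10)
  Row 6: Part S ($98.34, qty 54) <-- DUPLICATE

Duplicates found: 1
Unique records: 5

1 duplicates, 5 unique


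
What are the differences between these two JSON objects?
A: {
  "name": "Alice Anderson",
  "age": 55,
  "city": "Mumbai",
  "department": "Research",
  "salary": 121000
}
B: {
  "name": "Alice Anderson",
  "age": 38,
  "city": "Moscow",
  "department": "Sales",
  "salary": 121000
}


Comparing each field (in key order):
  name: same
  age: DIFFERENT
  city: DIFFERENT
  department: DIFFERENT
  salary: same
Differences:
  age: 55 -> 38
  city: Mumbai -> Moscow
  department: Research -> Sales

3 field(s) changed

3 changes: age, city, department


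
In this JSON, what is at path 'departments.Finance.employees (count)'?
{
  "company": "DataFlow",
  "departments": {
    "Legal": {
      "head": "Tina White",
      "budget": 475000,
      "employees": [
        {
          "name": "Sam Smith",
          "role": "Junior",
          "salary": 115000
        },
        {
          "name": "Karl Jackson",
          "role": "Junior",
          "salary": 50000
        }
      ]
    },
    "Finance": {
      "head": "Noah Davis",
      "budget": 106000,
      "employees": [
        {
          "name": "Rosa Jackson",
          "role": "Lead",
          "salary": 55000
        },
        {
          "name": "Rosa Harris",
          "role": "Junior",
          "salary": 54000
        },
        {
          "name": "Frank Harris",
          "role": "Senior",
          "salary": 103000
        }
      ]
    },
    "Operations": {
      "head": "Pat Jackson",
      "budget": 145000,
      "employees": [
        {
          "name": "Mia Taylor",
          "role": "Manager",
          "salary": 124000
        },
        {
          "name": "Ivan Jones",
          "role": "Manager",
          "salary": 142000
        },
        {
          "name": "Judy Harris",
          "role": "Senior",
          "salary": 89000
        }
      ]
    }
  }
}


Path: departments.Finance.employees (count)

Navigate:
  -> departments
  -> Finance
  -> employees (array, length 3)

3


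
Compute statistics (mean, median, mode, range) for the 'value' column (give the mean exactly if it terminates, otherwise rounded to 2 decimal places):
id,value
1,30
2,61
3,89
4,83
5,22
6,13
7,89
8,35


Data: [30, 61, 89, 83, 22, 13, 89, 35]
Count: 8
Sum: 422
Mean: 422/8 = 52.75
Sorted: [13, 22, 30, 35, 61, 83, 89, 89]
Median: 48.0
Mode: 89 (2 times)
Range: 89 - 13 = 76
Min: 13, Max: 89

mean=52.75, median=48.0, mode=89, range=76


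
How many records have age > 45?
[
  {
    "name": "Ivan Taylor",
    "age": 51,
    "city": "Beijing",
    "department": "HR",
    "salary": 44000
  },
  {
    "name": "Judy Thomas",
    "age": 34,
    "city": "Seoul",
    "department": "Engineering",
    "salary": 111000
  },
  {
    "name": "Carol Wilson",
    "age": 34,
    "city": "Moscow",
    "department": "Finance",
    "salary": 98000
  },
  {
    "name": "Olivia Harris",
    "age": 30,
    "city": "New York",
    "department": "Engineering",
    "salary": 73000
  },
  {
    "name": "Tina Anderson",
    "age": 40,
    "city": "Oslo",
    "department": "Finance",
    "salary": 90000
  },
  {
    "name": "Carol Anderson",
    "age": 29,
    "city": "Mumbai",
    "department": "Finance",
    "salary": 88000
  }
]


Data: 6 records
Condition: age > 45

Checking each record:
  Ivan Taylor: 51 MATCH
  Judy Thomas: 34
  Carol Wilson: 34
  Olivia Harris: 30
  Tina Anderson: 40
  Carol Anderson: 29

Count: 1

1


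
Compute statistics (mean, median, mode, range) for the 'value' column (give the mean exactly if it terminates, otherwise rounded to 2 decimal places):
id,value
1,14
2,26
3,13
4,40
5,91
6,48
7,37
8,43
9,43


Data: [14, 26, 13, 40, 91, 48, 37, 43, 43]
Count: 9
Sum: 355
Mean: 355/9 ≈ 39.44 (rounded to 2 decimal places)
Sorted: [13, 14, 26, 37, 40, 43, 43, 48, 91]
Median: 40.0
Mode: 43 (2 times)
Range: 91 - 13 = 78
Min: 13, Max: 91

mean≈39.44, median=40.0, mode=43, range=78


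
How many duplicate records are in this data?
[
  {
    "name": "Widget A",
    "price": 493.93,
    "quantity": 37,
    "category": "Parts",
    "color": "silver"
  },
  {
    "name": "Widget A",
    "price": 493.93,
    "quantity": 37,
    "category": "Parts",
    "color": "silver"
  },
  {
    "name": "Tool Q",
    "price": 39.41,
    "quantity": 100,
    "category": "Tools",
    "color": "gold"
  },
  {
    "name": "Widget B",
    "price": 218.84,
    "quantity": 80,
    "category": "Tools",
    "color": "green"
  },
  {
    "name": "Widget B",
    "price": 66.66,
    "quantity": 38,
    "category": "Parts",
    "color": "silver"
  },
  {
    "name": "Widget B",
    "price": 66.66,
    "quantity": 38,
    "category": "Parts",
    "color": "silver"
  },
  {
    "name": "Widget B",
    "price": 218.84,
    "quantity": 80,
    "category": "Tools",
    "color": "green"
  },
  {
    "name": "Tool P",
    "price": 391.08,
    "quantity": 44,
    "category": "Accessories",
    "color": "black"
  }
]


Checking 8 records for duplicates:

  Row 1: Widget A ($493.93, qty 37)
  Row 2: Widget A ($493.93, qty 37) <-- DUPLICATE
  Row 3: Tool Q ($39.41, qty 100)
  Row 4: Widget B ($218.84, qty 80)
  Row 5: Widget B ($66.66, qty 38)
  Row 6: Widget B ($66.66, qty 38) <-- DUPLICATE
  Row 7: Widget B ($218.84, qty 80) <-- DUPLICATE
  Row 8: Tool P ($391.08, qty 44)

Duplicates found: 3
Unique records: 5

3 duplicates, 5 unique


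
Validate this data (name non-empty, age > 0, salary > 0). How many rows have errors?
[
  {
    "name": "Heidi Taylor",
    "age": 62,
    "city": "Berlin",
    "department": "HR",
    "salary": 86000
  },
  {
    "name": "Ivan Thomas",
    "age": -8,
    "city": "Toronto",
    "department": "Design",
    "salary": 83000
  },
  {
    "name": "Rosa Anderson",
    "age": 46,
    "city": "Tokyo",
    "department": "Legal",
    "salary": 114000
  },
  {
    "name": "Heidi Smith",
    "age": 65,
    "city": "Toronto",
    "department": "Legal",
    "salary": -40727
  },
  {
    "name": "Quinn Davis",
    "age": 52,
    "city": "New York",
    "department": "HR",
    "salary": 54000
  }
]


Validating 5 records:
Rules: name non-empty, age > 0, salary > 0

  Row 1 (Heidi Taylor): OK
  Row 2 (Ivan Thomas): negative age: -8
  Row 3 (Rosa Anderson): OK
  Row 4 (Heidi Smith): negative salary: -40727
  Row 5 (Quinn Davis): OK

Total errors: 2

2 errors


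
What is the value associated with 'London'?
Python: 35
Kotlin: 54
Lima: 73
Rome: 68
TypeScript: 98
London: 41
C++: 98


Looking up key 'London'
Value: 41

41


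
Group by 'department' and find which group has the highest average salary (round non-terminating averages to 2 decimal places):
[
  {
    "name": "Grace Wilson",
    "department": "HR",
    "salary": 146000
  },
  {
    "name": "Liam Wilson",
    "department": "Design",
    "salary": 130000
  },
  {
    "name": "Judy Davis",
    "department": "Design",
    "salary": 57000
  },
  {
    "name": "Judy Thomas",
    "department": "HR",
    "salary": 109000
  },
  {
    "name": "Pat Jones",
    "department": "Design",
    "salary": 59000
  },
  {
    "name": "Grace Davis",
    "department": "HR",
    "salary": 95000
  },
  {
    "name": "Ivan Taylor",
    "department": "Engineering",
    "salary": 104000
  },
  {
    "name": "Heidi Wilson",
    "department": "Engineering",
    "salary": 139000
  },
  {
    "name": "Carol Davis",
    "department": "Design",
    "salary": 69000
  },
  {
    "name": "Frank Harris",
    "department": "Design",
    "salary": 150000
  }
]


Group by: department

Groups:
  Design: 5 people, avg salary = 465000/5 = $93000
  Engineering: 2 people, avg salary = 243000/2 = $121500
  HR: 3 people, avg salary = 350000/3 ≈ $116666.67

Highest average salary: Engineering ($121500)

Engineering ($121500)


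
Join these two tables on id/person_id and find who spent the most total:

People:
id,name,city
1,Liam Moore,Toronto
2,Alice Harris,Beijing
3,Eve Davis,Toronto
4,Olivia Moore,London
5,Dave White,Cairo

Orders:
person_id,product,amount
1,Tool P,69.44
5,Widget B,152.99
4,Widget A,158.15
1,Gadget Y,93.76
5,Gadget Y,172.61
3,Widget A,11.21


Join on: people.id = orders.person_id

Joined rows:
  Liam Moore (Toronto) bought Tool P for $69.44
  Dave White (Cairo) bought Widget B for $152.99
  Olivia Moore (London) bought Widget A for $158.15
  Liam Moore (Toronto) bought Gadget Y for $93.76
  Dave White (Cairo) bought Gadget Y for $172.61
  Eve Davis (Toronto) bought Widget A for $11.21

Total per person:
  Dave White: $325.60
  Liam Moore: $163.20
  Olivia Moore: $158.15
  Eve Davis: $11.21

Top spender: Dave White ($325.60)

Dave White ($325.60)


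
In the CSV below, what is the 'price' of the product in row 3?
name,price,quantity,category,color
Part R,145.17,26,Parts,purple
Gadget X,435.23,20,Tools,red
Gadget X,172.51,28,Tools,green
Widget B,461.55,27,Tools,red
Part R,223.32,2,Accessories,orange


Query: Row 3 ('Gadget X'), column 'price'
Value: 172.51

172.51


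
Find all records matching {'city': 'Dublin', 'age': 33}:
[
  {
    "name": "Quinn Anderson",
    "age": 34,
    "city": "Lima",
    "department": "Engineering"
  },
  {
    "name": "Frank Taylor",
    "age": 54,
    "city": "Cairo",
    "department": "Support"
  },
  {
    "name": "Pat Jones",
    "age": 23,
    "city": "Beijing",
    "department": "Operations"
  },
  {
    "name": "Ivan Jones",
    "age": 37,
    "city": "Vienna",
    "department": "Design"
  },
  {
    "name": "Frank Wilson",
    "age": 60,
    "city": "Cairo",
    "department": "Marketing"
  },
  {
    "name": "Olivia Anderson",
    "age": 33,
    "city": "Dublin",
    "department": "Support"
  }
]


Search criteria: {'city': 'Dublin', 'age': 33}

Checking 6 records:
  Quinn Anderson: {city: Lima, age: 34}
  Frank Taylor: {city: Cairo, age: 54}
  Pat Jones: {city: Beijing, age: 23}
  Ivan Jones: {city: Vienna, age: 37}
  Frank Wilson: {city: Cairo, age: 60}
  Olivia Anderson: {city: Dublin, age: 33} <-- MATCH

Matches: ["Olivia Anderson"]

["Olivia Anderson"]


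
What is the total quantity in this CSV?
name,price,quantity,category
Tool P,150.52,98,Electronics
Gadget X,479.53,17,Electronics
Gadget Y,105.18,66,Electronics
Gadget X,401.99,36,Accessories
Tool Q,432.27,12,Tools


Computing total quantity:
Values: [98, 17, 66, 36, 12]
Sum = 229

229


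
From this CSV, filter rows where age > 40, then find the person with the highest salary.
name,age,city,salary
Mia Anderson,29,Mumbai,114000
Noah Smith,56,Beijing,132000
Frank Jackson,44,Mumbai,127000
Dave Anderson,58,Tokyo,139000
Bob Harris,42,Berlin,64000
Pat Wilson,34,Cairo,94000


Filter: age > 40
Sort by: salary (descending)

Filtered records (4):
  Dave Anderson, age 58, salary $139000
  Noah Smith, age 56, salary $132000
  Frank Jackson, age 44, salary $127000
  Bob Harris, age 42, salary $64000

Highest salary: Dave Anderson ($139000)

Dave Anderson


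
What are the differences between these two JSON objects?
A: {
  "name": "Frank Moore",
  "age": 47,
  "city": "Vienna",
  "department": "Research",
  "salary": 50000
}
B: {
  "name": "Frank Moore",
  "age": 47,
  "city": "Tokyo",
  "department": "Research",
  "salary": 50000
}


Comparing each field (in key order):
  name: same
  age: same
  city: DIFFERENT
  department: same
  salary: same
Differences:
  city: Vienna -> Tokyo

1 field(s) changed

1 change: city


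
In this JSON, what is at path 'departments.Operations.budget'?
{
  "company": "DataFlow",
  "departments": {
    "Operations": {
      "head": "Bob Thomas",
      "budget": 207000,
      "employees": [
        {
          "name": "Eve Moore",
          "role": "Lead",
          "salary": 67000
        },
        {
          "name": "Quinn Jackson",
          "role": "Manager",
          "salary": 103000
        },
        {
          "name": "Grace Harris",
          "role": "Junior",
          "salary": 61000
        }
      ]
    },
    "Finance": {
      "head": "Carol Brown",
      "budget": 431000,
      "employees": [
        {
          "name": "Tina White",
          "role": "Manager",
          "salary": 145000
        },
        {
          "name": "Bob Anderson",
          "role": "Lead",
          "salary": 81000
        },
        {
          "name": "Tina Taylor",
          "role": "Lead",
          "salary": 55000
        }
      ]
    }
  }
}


Path: departments.Operations.budget

Navigate:
  -> departments
  -> Operations
  -> budget = 207000

207000


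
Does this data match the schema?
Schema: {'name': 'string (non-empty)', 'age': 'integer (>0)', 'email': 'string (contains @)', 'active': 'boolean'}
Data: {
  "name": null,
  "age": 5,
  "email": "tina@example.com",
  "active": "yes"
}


Validating each field against schema:
  name: FAIL (null is not a string)
  age: OK (positive integer)
  email: OK (string with @)
  active: FAIL ("yes" is not a boolean)

Result: INVALID (2 errors: name, active)

INVALID (2 errors: name, active)


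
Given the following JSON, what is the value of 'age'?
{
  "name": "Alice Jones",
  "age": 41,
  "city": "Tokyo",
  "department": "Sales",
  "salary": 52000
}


Looking up field 'age'
Value: 41

41


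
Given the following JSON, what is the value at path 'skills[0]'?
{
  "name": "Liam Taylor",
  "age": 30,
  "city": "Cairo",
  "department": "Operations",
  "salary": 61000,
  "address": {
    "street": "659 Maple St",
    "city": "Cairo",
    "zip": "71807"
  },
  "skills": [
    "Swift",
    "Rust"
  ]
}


Query: skills[0]
Path: skills -> first element
Value: Swift

Swift


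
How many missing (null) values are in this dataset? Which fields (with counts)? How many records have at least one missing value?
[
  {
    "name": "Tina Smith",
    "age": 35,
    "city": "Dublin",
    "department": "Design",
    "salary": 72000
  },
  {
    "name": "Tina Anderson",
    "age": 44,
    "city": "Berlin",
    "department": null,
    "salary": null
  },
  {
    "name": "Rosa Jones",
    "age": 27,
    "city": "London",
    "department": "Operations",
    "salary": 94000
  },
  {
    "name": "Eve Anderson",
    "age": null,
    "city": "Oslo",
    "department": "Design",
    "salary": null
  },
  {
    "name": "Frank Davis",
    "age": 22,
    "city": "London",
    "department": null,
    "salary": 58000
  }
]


Checking for missing (null) values in 5 records:

  Tina Smith: complete
  Tina Anderson: department, salary
  Rosa Jones: complete
  Eve Anderson: age, salary
  Frank Davis: department

Per field:
  name: 0 missing
  age: 1 missing
  city: 0 missing
  department: 2 missing
  salary: 2 missing

Total missing values: 5
Records with any missing: 3

5 missing values (age: 1, department: 2, salary: 2); 3 incomplete records


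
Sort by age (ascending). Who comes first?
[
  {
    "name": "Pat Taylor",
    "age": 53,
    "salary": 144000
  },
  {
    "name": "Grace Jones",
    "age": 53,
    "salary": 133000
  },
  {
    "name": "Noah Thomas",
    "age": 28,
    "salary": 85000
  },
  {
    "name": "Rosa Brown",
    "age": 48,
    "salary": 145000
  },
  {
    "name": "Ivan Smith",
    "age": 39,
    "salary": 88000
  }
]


Sort by: age (ascending)

Sorted order:
  1. Noah Thomas (age = 28)
  2. Ivan Smith (age = 39)
  3. Rosa Brown (age = 48)
  4. Pat Taylor (age = 53)
  5. Grace Jones (age = 53)

First: Noah Thomas

Noah Thomas


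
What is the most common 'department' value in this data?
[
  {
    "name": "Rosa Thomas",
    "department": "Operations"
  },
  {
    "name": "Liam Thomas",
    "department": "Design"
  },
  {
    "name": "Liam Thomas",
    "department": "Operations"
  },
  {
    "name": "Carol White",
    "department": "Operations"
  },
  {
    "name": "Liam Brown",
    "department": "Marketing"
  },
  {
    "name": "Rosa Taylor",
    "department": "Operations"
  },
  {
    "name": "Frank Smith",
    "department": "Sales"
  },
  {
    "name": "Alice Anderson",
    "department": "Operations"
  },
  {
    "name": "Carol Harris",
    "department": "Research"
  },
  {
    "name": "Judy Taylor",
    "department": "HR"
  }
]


Counting 'department' values across 10 records:

  Operations: 5 #####
  Design: 1 #
  Marketing: 1 #
  Sales: 1 #
  Research: 1 #
  HR: 1 #

Most common: Operations (5 times)

Operations (5 times)


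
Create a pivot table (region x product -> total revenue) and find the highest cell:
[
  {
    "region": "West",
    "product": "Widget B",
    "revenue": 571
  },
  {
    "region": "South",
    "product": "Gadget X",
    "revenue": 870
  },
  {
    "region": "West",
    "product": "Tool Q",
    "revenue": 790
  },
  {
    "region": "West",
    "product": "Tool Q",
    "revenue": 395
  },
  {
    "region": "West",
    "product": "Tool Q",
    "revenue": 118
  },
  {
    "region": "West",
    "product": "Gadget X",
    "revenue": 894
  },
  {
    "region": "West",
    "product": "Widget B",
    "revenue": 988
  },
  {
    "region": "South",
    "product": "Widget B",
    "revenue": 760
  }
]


Pivot: region (rows) x product (columns) -> total revenue

     Gadget X      Tool Q        Widget B    
South          870             0           760  
West           894          1303          1559  

Highest: West / Widget B = $1559

West / Widget B = $1559


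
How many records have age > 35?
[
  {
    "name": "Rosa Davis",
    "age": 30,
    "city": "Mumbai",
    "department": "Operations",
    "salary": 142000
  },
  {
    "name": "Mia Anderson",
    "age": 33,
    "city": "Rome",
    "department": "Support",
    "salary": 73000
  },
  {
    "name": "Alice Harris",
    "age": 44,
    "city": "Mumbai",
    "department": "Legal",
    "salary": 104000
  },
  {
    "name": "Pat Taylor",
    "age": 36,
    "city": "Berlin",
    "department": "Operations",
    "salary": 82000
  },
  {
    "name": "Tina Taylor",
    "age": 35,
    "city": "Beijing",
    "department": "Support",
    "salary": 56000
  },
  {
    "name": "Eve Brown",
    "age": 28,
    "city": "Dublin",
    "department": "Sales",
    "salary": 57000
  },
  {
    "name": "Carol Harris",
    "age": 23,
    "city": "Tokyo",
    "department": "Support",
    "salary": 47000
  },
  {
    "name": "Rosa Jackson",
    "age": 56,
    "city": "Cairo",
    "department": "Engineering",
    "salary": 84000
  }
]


Data: 8 records
Condition: age > 35

Checking each record:
  Rosa Davis: 30
  Mia Anderson: 33
  Alice Harris: 44 MATCH
  Pat Taylor: 36 MATCH
  Tina Taylor: 35
  Eve Brown: 28
  Carol Harris: 23
  Rosa Jackson: 56 MATCH

Count: 3

3


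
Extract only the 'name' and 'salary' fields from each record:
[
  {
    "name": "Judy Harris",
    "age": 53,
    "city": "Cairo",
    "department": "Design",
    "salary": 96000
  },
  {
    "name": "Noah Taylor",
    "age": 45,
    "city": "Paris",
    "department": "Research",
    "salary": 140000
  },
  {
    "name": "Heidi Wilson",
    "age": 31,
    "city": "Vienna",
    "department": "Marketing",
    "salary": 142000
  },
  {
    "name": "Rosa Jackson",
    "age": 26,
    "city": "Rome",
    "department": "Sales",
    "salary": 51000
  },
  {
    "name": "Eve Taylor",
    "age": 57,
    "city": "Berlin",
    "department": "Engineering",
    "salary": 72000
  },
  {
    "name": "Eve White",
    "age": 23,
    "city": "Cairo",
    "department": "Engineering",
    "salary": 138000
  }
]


Original: 6 records with fields: name, age, city, department, salary
Keep: ['name', 'salary']
Drop: ['age', 'city', 'department']
Result: 6 records, 2 fields each

[
  {
    "name": "Judy Harris",
    "salary": 96000
  },
  {
    "name": "Noah Taylor",
    "salary": 140000
  },
  {
    "name": "Heidi Wilson",
    "salary": 142000
  },
  {
    "name": "Rosa Jackson",
    "salary": 51000
  },
  {
    "name": "Eve Taylor",
    "salary": 72000
  },
  {
    "name": "Eve White",
    "salary": 138000
  }
]


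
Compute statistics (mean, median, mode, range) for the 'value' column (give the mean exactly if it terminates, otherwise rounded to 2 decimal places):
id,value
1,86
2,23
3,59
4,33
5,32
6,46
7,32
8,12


Data: [86, 23, 59, 33, 32, 46, 32, 12]
Count: 8
Sum: 323
Mean: 323/8 = 40.375
Sorted: [12, 23, 32, 32, 33, 46, 59, 86]
Median: 32.5
Mode: 32 (2 times)
Range: 86 - 12 = 74
Min: 12, Max: 86

mean=40.375, median=32.5, mode=32, range=74


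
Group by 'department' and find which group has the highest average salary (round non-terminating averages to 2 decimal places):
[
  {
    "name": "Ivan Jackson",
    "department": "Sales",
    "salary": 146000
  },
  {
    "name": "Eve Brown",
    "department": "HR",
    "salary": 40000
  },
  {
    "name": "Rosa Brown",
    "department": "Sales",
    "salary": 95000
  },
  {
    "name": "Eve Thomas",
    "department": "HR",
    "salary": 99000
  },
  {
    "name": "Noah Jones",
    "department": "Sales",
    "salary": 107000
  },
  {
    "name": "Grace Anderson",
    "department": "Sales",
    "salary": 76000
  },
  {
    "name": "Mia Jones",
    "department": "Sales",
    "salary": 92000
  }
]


Group by: department

Groups:
  HR: 2 people, avg salary = 139000/2 = $69500
  Sales: 5 people, avg salary = 516000/5 = $103200

Highest average salary: Sales ($103200)

Sales ($103200)


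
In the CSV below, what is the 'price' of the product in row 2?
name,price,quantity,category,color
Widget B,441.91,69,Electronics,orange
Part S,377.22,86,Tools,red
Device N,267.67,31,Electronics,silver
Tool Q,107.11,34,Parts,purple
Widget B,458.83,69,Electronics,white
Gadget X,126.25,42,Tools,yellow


Query: Row 2 ('Part S'), column 'price'
Value: 377.22

377.22


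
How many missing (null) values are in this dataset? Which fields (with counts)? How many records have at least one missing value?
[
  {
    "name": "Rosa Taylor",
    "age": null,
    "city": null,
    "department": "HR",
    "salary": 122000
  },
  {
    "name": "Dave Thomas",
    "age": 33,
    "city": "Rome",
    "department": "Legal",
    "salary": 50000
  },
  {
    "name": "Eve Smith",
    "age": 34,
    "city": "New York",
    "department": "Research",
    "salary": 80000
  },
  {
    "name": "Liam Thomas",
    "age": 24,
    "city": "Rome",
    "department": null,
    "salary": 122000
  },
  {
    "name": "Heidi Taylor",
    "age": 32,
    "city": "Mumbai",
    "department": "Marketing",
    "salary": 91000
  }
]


Checking for missing (null) values in 5 records:

  Rosa Taylor: age, city
  Dave Thomas: complete
  Eve Smith: complete
  Liam Thomas: department
  Heidi Taylor: complete

Per field:
  name: 0 missing
  age: 1 missing
  city: 1 missing
  department: 1 missing
  salary: 0 missing

Total missing values: 3
Records with any missing: 2

3 missing values (age: 1, city: 1, department: 1); 2 incomplete records


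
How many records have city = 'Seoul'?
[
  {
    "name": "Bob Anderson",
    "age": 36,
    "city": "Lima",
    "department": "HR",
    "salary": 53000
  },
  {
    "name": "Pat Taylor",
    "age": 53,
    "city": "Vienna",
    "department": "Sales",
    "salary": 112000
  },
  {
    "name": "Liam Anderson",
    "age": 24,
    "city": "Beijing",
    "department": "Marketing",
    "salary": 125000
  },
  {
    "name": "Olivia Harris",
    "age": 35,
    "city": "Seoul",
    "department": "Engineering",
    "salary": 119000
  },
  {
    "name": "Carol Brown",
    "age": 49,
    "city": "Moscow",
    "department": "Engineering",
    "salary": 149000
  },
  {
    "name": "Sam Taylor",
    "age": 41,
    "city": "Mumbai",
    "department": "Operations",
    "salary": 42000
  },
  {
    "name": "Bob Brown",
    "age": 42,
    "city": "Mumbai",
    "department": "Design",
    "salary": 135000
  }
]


Data: 7 records
Condition: city = 'Seoul'

Checking each record:
  Bob Anderson: Lima
  Pat Taylor: Vienna
  Liam Anderson: Beijing
  Olivia Harris: Seoul MATCH
  Carol Brown: Moscow
  Sam Taylor: Mumbai
  Bob Brown: Mumbai

Count: 1

1


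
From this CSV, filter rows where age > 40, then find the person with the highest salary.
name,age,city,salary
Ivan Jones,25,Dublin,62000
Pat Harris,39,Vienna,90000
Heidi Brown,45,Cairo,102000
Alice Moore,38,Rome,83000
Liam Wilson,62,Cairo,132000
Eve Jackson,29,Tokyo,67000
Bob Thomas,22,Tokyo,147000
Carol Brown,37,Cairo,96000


Filter: age > 40
Sort by: salary (descending)

Filtered records (2):
  Liam Wilson, age 62, salary $132000
  Heidi Brown, age 45, salary $102000

Highest salary: Liam Wilson ($132000)

Liam Wilson


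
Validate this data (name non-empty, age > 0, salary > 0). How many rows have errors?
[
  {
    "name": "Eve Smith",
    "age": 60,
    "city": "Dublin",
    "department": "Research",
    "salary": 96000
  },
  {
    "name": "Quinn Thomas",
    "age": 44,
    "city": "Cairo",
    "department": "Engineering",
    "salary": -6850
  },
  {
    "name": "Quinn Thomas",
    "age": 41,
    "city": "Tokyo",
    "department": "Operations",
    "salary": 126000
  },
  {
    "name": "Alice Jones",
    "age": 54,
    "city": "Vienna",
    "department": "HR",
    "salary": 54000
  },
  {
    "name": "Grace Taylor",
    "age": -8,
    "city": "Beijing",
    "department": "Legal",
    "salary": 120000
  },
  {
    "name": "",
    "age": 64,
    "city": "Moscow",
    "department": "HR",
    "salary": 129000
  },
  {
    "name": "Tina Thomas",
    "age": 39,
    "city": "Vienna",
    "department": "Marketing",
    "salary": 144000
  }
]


Validating 7 records:
Rules: name non-empty, age > 0, salary > 0

  Row 1 (Eve Smith): OK
  Row 2 (Quinn Thomas): negative salary: -6850
  Row 3 (Quinn Thomas): OK
  Row 4 (Alice Jones): OK
  Row 5 (Grace Taylor): negative age: -8
  Row 6 (???): empty name
  Row 7 (Tina Thomas): OK

Total errors: 3

3 errors


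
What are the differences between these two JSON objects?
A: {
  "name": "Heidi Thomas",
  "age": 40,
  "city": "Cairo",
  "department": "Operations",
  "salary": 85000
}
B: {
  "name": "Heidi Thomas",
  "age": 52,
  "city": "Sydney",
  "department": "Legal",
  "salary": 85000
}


Comparing each field (in key order):
  name: same
  age: DIFFERENT
  city: DIFFERENT
  department: DIFFERENT
  salary: same
Differences:
  age: 40 -> 52
  city: Cairo -> Sydney
  department: Operations -> Legal

3 field(s) changed

3 changes: age, city, department


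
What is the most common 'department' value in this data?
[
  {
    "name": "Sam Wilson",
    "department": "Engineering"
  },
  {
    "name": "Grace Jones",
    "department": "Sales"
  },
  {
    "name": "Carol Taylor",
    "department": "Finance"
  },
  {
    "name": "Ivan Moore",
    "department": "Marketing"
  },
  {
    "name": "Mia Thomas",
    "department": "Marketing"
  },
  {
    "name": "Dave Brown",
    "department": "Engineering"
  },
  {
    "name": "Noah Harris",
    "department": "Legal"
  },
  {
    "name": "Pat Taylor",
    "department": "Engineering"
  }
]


Counting 'department' values across 8 records:

  Engineering: 3 ###
  Marketing: 2 ##
  Sales: 1 #
  Finance: 1 #
  Legal: 1 #

Most common: Engineering (3 times)

Engineering (3 times)


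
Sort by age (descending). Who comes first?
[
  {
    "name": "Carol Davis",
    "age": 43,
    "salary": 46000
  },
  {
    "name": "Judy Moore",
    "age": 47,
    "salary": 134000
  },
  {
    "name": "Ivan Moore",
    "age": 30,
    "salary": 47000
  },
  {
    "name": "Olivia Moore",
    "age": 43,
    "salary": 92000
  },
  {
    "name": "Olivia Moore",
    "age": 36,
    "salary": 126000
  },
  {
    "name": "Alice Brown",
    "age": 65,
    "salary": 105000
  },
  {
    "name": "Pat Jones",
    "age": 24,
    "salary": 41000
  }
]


Sort by: age (descending)

Sorted order:
  1. Alice Brown (age = 65)
  2. Judy Moore (age = 47)
  3. Carol Davis (age = 43)
  4. Olivia Moore (age = 43)
  5. Olivia Moore (age = 36)
  6. Ivan Moore (age = 30)
  7. Pat Jones (age = 24)

First: Alice Brown

Alice Brown


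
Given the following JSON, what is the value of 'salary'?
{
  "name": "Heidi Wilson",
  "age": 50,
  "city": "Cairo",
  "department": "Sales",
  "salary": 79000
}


Looking up field 'salary'
Value: 79000

79000


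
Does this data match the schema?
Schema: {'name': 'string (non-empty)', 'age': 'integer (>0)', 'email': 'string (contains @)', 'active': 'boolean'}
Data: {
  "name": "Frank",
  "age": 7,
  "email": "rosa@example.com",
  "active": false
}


Validating each field against schema:
  name: OK (non-empty string)
  age: OK (positive integer)
  email: OK (string with @)
  active: OK (boolean)

Result: VALID

VALID


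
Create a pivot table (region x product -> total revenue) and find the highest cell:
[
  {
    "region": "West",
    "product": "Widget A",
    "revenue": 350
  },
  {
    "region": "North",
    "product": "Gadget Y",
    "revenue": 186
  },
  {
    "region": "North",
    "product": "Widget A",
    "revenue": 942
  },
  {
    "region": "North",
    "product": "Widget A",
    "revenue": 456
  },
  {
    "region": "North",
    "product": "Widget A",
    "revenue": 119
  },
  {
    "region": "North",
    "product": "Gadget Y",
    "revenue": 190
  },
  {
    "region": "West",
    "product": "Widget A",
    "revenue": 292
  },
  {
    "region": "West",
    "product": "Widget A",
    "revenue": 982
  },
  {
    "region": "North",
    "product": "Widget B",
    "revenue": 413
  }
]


Pivot: region (rows) x product (columns) -> total revenue

     Gadget Y      Widget A      Widget B    
North          376          1517           413  
West             0          1624             0  

Highest: West / Widget A = $1624

West / Widget A = $1624


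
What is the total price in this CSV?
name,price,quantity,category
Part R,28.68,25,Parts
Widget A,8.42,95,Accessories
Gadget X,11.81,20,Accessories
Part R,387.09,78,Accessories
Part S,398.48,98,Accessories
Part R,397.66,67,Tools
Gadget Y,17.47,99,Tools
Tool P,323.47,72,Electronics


Computing total price:
Values: [28.68, 8.42, 11.81, 387.09, 398.48, 397.66, 17.47, 323.47]
Sum = 1573.08

1573.08


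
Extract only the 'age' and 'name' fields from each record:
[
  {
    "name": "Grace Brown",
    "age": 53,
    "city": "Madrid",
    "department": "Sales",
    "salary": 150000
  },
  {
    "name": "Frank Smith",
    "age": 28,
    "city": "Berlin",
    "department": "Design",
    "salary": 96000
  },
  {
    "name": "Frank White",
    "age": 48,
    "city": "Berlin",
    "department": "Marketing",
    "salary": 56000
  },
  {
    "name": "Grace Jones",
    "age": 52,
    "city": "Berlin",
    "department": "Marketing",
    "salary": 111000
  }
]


Original: 4 records with fields: name, age, city, department, salary
Keep: ['age', 'name']
Drop: ['city', 'department', 'salary']
Result: 4 records, 2 fields each

[
  {
    "age": 53,
    "name": "Grace Brown"
  },
  {
    "age": 28,
    "name": "Frank Smith"
  },
  {
    "age": 48,
    "name": "Frank White"
  },
  {
    "age": 52,
    "name": "Grace Jones"
  }
]


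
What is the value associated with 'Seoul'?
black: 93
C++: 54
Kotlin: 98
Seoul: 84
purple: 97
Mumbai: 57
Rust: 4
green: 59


Looking up key 'Seoul'
Value: 84

84


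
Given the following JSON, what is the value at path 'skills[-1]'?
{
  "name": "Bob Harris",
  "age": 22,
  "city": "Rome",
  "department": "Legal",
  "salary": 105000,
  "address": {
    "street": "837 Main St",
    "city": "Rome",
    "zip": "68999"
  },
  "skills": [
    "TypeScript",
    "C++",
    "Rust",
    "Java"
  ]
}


Query: skills[-1]
Path: skills -> last element
Value: Java

Java


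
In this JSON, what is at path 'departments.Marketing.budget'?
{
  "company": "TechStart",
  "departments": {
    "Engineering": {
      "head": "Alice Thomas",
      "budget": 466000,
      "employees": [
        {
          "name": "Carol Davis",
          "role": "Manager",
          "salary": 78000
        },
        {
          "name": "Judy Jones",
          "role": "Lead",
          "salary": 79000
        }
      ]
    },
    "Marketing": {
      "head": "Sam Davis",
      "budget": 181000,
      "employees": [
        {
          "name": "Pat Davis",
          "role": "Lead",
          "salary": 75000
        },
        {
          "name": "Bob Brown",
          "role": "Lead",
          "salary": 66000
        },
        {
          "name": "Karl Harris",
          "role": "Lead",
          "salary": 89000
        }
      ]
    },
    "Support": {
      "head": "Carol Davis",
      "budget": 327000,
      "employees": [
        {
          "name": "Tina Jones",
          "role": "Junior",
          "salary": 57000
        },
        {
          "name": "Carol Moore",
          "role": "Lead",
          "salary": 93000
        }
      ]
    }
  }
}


Path: departments.Marketing.budget

Navigate:
  -> departments
  -> Marketing
  -> budget = 181000

181000


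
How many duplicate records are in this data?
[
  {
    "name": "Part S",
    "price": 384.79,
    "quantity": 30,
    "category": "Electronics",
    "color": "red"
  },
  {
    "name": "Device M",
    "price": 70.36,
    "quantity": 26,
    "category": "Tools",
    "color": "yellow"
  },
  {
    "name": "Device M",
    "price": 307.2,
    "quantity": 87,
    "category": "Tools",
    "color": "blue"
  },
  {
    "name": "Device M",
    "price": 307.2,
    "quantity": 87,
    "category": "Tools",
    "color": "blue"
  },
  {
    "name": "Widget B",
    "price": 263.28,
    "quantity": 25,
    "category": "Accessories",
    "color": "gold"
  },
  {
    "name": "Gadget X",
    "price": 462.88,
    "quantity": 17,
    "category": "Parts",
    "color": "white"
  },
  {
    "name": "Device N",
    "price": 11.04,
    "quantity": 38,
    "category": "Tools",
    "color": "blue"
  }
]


Checking 7 records for duplicates:

  Row 1: Part S ($384.79, qty 30)
  Row 2: Device M ($70.36, qty 26)
  Row 3: Device M ($307.2, qty 87)
  Row 4: Device M ($307.2, qty 87) <-- DUPLICATE
  Row 5: Widget B ($263.28, qty 25)
  Row 6: Gadget X ($462.88, qty 17)
  Row 7: Device N ($11.04, qty 38)

Duplicates found: 1
Unique records: 6

1 duplicates, 6 unique


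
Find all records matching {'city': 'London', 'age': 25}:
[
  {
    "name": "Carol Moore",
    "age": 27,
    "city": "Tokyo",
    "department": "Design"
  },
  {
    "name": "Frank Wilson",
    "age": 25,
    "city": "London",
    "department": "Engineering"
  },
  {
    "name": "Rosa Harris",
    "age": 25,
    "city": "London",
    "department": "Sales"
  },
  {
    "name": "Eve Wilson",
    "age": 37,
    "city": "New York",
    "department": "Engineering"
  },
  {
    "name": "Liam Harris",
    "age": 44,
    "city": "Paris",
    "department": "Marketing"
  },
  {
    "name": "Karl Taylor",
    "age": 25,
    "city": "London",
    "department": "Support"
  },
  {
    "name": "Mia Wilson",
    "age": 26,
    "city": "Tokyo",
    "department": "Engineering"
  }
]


Search criteria: {'city': 'London', 'age': 25}

Checking 7 records:
  Carol Moore: {city: Tokyo, age: 27}
  Frank Wilson: {city: London, age: 25} <-- MATCH
  Rosa Harris: {city: London, age: 25} <-- MATCH
  Eve Wilson: {city: New York, age: 37}
  Liam Harris: {city: Paris, age: 44}
  Karl Taylor: {city: London, age: 25} <-- MATCH
  Mia Wilson: {city: Tokyo, age: 26}

Matches: ["Frank Wilson", "Rosa Harris", "Karl Taylor"]

["Frank Wilson", "Rosa Harris", "Karl Taylor"]
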